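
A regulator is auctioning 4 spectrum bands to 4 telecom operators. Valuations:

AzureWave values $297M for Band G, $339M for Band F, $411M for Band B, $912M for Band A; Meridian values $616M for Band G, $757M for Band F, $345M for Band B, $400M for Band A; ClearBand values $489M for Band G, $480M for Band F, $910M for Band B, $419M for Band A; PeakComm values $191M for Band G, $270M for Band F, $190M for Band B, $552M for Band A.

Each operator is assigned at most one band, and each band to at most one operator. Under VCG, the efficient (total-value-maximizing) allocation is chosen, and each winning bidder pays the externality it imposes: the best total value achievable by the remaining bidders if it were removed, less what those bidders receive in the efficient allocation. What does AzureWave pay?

AzureWave pays $361M.

Efficient allocation: AzureWave→Band A ($912M), Meridian→Band F ($757M), ClearBand→Band B ($910M), PeakComm→Band G ($191M); total welfare W = $2770M.
AzureWave receives Band A at value $912M, so the others get W − 912 = $1858M.
Without AzureWave: best allocation of the remaining 3 bidders over all 4 bands is Meridian→Band F ($757M), ClearBand→Band B ($910M), PeakComm→Band A ($552M), total $2219M.
VCG payment = (others' best without AzureWave) − (others' welfare with AzureWave) = 2219 − 1858 = $361M.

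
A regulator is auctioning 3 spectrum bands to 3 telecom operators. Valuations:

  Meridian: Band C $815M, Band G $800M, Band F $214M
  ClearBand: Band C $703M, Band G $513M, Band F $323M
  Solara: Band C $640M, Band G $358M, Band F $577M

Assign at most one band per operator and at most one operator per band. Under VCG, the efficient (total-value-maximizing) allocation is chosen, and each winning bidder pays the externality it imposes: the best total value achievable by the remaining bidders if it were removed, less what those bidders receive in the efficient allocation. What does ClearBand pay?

Efficient allocation: Meridian→Band G ($800M), ClearBand→Band C ($703M), Solara→Band F ($577M); total welfare W = $2080M.
ClearBand receives Band C at value $703M, so the others get W − 703 = $1377M.
Without ClearBand: best allocation of the remaining 2 bidders over all 3 bands is Meridian→Band G ($800M), Solara→Band C ($640M), total $1440M.
VCG payment = (others' best without ClearBand) − (others' welfare with ClearBand) = 1440 − 1377 = $63M.

ClearBand pays $63M.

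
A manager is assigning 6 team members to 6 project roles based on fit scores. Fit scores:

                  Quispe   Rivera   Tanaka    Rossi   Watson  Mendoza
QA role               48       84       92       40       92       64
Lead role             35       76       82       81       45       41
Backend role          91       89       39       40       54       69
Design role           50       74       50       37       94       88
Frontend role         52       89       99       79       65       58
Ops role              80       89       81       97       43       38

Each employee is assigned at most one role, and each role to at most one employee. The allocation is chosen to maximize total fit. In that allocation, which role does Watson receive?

Watson receives QA role.

Optimal: Quispe→Backend role (91 pts), Rivera→Lead role (76 pts), Tanaka→Frontend role (99 pts), Rossi→Ops role (97 pts), Watson→QA role (92 pts), Mendoza→Design role (88 pts) — total 91+76+99+97+92+88 = 543 pts.
Column-greedy (each role in turn goes to its best remaining employee) gives 485 pts, worse by 58.
Next-best assignment: Quispe→Backend role, Rivera→Ops role, Tanaka→Frontend role, Rossi→Lead role, Watson→QA role, Mendoza→Design role = 540 pts.
Watson's own top role is Design role (94 pts), but forcing Watson→Design role and reassigning the rest optimally gives only 521 pts — worse by 22.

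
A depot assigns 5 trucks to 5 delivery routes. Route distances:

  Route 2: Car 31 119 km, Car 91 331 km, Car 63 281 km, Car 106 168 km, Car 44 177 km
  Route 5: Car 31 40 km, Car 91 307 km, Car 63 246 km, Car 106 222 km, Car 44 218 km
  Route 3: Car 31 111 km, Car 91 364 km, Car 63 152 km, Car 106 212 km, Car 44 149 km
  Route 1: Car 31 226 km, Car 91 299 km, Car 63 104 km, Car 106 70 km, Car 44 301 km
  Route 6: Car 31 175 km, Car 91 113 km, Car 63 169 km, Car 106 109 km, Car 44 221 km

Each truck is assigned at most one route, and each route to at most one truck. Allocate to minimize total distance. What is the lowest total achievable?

Optimal: Car 31→Route 5 (40 km), Car 91→Route 6 (113 km), Car 63→Route 3 (152 km), Car 106→Route 1 (70 km), Car 44→Route 2 (177 km) — total 40+113+152+70+177 = 552 km.
Column-greedy (each route in turn goes to its cheapest remaining truck) gives 672 km, worse by 120.
Swapping Car 106↔Car 91 (Car 106→Route 6 109 km, Car 91→Route 1 299 km) adds 225.
Checked against all permutations: 552 km is optimal.

Minimum total: 552 km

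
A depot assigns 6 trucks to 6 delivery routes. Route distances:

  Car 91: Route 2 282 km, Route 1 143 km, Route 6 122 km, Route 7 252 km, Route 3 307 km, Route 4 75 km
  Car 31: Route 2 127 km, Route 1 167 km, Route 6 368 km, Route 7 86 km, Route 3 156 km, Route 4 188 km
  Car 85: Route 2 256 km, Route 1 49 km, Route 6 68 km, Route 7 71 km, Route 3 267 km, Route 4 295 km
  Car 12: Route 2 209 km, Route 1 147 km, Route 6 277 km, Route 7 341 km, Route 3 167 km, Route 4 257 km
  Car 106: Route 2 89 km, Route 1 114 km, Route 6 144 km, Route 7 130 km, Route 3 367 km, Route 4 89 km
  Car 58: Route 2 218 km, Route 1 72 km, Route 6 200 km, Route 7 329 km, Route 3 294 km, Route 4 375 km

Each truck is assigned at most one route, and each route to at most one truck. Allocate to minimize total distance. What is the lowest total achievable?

Minimum total: 557 km

This is a one-to-one assignment (minimum-cost bipartite matching).
Optimal: Car 91→Route 4 (75 km), Car 31→Route 7 (86 km), Car 85→Route 6 (68 km), Car 12→Route 3 (167 km), Car 106→Route 2 (89 km), Car 58→Route 1 (72 km) — total 75+86+68+167+89+72 = 557 km.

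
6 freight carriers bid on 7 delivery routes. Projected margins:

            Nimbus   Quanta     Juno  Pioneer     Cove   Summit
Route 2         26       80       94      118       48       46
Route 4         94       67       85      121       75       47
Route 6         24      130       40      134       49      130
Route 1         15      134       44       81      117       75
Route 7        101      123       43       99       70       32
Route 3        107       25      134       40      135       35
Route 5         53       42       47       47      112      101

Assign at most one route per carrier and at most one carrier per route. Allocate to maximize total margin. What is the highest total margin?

Max total: $732k

Optimal: Nimbus→Route 7 ($101k), Quanta→Route 1 ($134k), Juno→Route 3 ($134k), Pioneer→Route 4 ($121k), Cove→Route 5 ($112k), Summit→Route 6 ($130k) — total 101+134+134+121+112+130 = $732k.
Checked against all permutations: $732k is optimal.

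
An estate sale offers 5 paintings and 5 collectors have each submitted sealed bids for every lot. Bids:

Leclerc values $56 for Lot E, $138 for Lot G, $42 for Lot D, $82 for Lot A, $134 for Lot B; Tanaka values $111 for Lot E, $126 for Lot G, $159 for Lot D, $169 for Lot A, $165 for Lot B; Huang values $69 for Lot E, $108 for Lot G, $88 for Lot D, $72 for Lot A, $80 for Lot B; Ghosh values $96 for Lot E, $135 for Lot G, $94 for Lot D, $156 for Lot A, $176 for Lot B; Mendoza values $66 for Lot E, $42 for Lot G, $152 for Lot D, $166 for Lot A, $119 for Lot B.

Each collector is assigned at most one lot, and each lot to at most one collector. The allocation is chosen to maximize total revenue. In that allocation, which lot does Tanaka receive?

This is a one-to-one assignment (maximum-weight bipartite matching).
Optimal: Leclerc→Lot G ($138), Tanaka→Lot D ($159), Huang→Lot E ($69), Ghosh→Lot B ($176), Mendoza→Lot A ($166) — total 138+159+69+176+166 = $708.
Column-greedy (each lot in turn goes to its best remaining collector) gives $637, worse by 71.
Next-best assignment: Leclerc→Lot G, Tanaka→Lot A, Huang→Lot E, Ghosh→Lot B, Mendoza→Lot D = $704.
Tanaka's own top lot is Lot A ($169), but forcing Tanaka→Lot A and reassigning the rest optimally gives only $704 — worse by 4.

Tanaka receives Lot D.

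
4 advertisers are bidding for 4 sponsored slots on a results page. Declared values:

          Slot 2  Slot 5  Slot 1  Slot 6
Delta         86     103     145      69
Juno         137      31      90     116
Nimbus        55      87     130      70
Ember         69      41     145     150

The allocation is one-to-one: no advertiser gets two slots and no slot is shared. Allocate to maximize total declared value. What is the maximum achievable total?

Treat this as an assignment problem: match each advertiser to one slot.
Optimal: Delta→Slot 5 ($103), Juno→Slot 2 ($137), Nimbus→Slot 1 ($130), Ember→Slot 6 ($150) — total 103+137+130+150 = $520.
Max-entry greedy (repeatedly take the single best remaining cell) gives $519, worse by 1.

Maximum total: $520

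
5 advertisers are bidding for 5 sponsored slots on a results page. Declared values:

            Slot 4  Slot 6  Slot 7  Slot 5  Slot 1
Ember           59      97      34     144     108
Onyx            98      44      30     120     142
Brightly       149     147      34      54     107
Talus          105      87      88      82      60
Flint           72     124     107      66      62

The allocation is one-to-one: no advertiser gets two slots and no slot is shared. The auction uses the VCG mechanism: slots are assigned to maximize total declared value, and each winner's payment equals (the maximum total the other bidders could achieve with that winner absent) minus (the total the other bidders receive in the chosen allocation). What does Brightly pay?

Brightly pays $17.

Efficient allocation: Ember→Slot 5 ($144), Onyx→Slot 1 ($142), Brightly→Slot 4 ($149), Talus→Slot 7 ($88), Flint→Slot 6 ($124); total welfare W = $647.
Brightly receives Slot 4 at value $149, so the others get W − 149 = $498.
Without Brightly: best allocation of the remaining 4 bidders over all 5 slots is Ember→Slot 5 ($144), Onyx→Slot 1 ($142), Talus→Slot 4 ($105), Flint→Slot 6 ($124), total $515.
VCG payment = (others' best without Brightly) − (others' welfare with Brightly) = 515 − 498 = $17.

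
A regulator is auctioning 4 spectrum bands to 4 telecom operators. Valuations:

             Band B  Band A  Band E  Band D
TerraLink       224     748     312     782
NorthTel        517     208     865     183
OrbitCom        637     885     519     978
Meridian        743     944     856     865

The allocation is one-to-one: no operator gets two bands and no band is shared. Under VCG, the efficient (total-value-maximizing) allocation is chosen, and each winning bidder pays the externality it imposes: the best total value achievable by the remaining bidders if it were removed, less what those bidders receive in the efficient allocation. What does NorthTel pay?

NorthTel pays $113M.

Efficient allocation: TerraLink→Band A ($748M), NorthTel→Band E ($865M), OrbitCom→Band D ($978M), Meridian→Band B ($743M); total welfare W = $3334M.
NorthTel receives Band E at value $865M, so the others get W − 865 = $2469M.
Without NorthTel: best allocation of the remaining 3 bidders over all 4 bands is TerraLink→Band A ($748M), OrbitCom→Band D ($978M), Meridian→Band E ($856M), total $2582M.
VCG payment = (others' best without NorthTel) − (others' welfare with NorthTel) = 2582 − 2469 = $113M.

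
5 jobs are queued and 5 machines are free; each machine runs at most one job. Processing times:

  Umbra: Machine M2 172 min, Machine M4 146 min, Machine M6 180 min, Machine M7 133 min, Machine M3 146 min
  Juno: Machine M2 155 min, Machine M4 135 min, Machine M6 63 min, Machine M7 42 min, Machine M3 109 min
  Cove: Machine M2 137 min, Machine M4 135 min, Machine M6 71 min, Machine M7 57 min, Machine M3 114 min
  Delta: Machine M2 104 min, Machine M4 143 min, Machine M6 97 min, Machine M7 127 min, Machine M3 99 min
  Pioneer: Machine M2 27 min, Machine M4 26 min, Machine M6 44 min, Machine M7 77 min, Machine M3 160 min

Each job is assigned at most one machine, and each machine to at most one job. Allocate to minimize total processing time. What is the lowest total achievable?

Minimum total: 385 min

Optimal: Umbra→Machine M4 (146 min), Juno→Machine M7 (42 min), Cove→Machine M6 (71 min), Delta→Machine M3 (99 min), Pioneer→Machine M2 (27 min) — total 146+42+71+99+27 = 385 min.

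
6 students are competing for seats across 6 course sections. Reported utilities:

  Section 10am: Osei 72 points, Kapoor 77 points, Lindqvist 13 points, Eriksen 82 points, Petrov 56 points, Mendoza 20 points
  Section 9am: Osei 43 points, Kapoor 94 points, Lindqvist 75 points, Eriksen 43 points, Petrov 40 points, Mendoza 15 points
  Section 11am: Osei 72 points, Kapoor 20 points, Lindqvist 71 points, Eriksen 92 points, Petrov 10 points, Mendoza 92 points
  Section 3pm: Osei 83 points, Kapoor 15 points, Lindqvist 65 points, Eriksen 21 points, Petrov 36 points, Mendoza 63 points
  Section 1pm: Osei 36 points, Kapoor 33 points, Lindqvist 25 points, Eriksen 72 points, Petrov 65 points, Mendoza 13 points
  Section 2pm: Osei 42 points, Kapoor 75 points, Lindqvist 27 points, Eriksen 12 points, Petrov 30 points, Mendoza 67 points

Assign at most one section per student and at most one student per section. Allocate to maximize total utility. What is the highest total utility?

Optimal: Osei→Section 3pm (83 points), Kapoor→Section 2pm (75 points), Lindqvist→Section 9am (75 points), Eriksen→Section 10am (82 points), Petrov→Section 1pm (65 points), Mendoza→Section 11am (92 points) — total 83+75+75+82+65+92 = 472 points.
Max-entry greedy (repeatedly take the single best remaining cell) gives 414 points, worse by 58.
Swapping Kapoor↔Petrov (Kapoor→Section 1pm 33 points, Petrov→Section 2pm 30 points) loses 77.
Checked against all permutations: 472 points is optimal.

Maximum total: 472 points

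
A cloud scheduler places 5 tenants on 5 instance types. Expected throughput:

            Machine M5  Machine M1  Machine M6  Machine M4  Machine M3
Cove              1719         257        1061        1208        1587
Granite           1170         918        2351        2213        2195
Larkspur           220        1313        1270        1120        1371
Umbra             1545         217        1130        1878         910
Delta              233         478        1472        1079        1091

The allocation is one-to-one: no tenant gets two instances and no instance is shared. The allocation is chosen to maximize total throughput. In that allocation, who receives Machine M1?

Larkspur receives Machine M1.

Optimal: Cove→Machine M5 (1719 ops/s), Granite→Machine M3 (2195 ops/s), Larkspur→Machine M1 (1313 ops/s), Umbra→Machine M4 (1878 ops/s), Delta→Machine M6 (1472 ops/s) — total 1719+2195+1313+1878+1472 = 8577 ops/s.
Next-best assignment: Cove→Machine M5, Granite→Machine M6, Larkspur→Machine M1, Umbra→Machine M4, Delta→Machine M3 = 8352 ops/s.
Larkspur's own top instance is Machine M3 (1371 ops/s), but forcing Larkspur→Machine M3 and reassigning the rest optimally gives only 7797 ops/s — worse by 780.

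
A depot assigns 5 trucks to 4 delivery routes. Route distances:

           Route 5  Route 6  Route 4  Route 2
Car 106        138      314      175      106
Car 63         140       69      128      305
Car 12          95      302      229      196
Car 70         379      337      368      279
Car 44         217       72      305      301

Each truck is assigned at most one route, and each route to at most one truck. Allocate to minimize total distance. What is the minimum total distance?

Min total: 401 km

Optimal: Car 12→Route 5 (95 km), Car 44→Route 6 (72 km), Car 63→Route 4 (128 km), Car 106→Route 2 (106 km) — total 95+72+128+106 = 401 km.
Column-greedy (each route in turn goes to its cheapest remaining truck) gives 618 km, worse by 217.
Next-best assignment: Car 106→Route 5, Car 44→Route 6, Car 63→Route 4, Car 12→Route 2 = 534 km.
No other one-to-one assignment undercuts 401 km.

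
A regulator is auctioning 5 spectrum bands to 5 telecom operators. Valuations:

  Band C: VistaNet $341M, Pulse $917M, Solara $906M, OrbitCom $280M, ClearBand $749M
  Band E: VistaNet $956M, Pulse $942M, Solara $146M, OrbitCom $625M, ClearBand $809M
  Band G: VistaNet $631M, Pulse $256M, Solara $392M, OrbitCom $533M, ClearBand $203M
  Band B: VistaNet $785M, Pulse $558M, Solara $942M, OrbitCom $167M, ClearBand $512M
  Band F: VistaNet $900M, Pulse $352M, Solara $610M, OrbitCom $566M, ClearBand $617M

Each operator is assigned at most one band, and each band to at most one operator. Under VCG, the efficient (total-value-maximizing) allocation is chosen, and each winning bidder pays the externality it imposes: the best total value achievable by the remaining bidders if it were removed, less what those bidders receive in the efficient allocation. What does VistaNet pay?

Efficient allocation: VistaNet→Band F ($900M), Pulse→Band C ($917M), Solara→Band B ($942M), OrbitCom→Band G ($533M), ClearBand→Band E ($809M); total welfare W = $4101M.
VistaNet receives Band F at value $900M, so the others get W − 900 = $3201M.
Without VistaNet: best allocation of the remaining 4 bidders over all 5 bands is Pulse→Band C ($917M), Solara→Band B ($942M), OrbitCom→Band F ($566M), ClearBand→Band E ($809M), total $3234M.
VCG payment = (others' best without VistaNet) − (others' welfare with VistaNet) = 3234 − 3201 = $33M.

VistaNet pays $33M.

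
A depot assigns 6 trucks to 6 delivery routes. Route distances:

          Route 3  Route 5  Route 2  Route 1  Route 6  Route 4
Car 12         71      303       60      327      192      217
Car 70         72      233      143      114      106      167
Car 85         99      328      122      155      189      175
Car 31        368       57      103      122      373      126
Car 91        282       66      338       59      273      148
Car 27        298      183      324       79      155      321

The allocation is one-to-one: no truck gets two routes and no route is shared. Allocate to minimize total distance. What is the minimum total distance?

This is the linear assignment problem.
Optimal: Car 12→Route 2 (60 km), Car 70→Route 6 (106 km), Car 85→Route 3 (99 km), Car 31→Route 4 (126 km), Car 91→Route 5 (66 km), Car 27→Route 1 (79 km) — total 60+106+99+126+66+79 = 536 km.
Row-greedy (each truck in turn takes its cheapest remaining route) gives 647 km, worse by 111.
Swapping Car 31↔Car 91 (Car 31→Route 5 57 km, Car 91→Route 4 148 km) adds 13.
Checked against all permutations: 536 km is optimal.

Min total: 536 km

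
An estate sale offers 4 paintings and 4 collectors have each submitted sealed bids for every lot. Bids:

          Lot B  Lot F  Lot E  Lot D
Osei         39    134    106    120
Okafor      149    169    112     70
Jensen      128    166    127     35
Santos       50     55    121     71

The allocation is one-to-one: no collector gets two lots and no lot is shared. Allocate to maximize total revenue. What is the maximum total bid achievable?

Max total: $556

Optimal: Osei→Lot D ($120), Okafor→Lot B ($149), Jensen→Lot F ($166), Santos→Lot E ($121) — total 120+149+166+121 = $556.
Max-entry greedy (repeatedly take the single best remaining cell) gives $538, worse by 18.
Every other assignment is strictly worse.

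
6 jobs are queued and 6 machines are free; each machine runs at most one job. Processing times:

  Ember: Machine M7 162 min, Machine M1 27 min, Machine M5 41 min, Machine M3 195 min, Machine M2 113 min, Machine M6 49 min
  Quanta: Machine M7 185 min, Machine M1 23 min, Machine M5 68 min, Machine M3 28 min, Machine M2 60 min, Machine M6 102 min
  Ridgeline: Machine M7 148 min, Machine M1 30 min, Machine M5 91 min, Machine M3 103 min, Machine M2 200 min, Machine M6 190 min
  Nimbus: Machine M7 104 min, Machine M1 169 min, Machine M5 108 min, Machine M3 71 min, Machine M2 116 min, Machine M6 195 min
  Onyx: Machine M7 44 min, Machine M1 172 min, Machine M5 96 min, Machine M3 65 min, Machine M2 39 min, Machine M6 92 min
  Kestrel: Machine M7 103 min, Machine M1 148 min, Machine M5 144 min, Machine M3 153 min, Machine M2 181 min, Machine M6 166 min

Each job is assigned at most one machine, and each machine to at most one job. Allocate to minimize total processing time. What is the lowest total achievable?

Minimum total: 357 min

Optimal: Ember→Machine M6 (49 min), Quanta→Machine M3 (28 min), Ridgeline→Machine M1 (30 min), Nimbus→Machine M5 (108 min), Onyx→Machine M2 (39 min), Kestrel→Machine M7 (103 min) — total 49+28+30+108+39+103 = 357 min.
Column-greedy (each machine in turn goes to its cheapest remaining job) gives 550 min, worse by 193.
Swapping Kestrel↔Ridgeline (Kestrel→Machine M1 148 min, Ridgeline→Machine M7 148 min) adds 163.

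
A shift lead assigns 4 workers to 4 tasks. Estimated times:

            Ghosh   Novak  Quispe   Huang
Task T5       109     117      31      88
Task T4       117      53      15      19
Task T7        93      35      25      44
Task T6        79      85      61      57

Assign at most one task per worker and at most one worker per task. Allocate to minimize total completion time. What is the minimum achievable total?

Optimal: Ghosh→Task T6 (79 min), Novak→Task T7 (35 min), Quispe→Task T5 (31 min), Huang→Task T4 (19 min) — total 79+35+31+19 = 164 min.
Row-greedy (each worker in turn takes its cheapest remaining task) gives 217 min, worse by 53.

Minimum total: 164 min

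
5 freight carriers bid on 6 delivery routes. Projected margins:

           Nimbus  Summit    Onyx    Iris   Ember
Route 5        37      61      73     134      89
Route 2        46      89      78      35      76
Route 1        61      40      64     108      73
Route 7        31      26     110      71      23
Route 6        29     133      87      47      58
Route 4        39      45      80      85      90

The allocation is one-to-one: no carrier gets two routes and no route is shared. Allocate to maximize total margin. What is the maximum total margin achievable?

Optimal: Nimbus→Route 1 ($61k), Summit→Route 6 ($133k), Onyx→Route 7 ($110k), Iris→Route 5 ($134k), Ember→Route 4 ($90k) — total 61+133+110+134+90 = $528k.
Column-greedy (each route in turn goes to its best remaining carrier) gives $435k, worse by 93.
Swapping Nimbus↔Onyx (Nimbus→Route 7 $31k, Onyx→Route 1 $64k) loses 76.

Max total: $528k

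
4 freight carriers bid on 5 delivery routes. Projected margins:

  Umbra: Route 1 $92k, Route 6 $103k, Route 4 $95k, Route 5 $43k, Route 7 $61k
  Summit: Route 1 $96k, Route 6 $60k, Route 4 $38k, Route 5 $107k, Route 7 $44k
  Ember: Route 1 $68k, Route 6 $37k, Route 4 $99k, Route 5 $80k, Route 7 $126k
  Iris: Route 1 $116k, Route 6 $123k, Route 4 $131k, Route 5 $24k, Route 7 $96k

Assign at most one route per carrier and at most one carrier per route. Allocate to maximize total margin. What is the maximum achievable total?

Max total: $467k

Optimal: Umbra→Route 6 ($103k), Summit→Route 5 ($107k), Ember→Route 7 ($126k), Iris→Route 4 ($131k) — total 103+107+126+131 = $467k.
Column-greedy (each route in turn goes to its best remaining carrier) gives $425k, worse by 42.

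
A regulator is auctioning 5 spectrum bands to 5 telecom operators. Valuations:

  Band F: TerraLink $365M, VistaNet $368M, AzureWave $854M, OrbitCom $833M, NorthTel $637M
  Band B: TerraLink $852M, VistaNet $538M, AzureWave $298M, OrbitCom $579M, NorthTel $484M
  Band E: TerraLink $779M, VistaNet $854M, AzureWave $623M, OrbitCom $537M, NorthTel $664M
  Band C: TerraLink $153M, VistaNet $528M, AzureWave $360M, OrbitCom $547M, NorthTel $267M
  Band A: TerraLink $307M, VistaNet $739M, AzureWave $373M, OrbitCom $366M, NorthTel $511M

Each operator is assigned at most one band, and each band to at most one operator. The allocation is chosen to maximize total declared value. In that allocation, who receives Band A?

VistaNet receives Band A.

Optimal: TerraLink→Band B ($852M), VistaNet→Band A ($739M), AzureWave→Band F ($854M), OrbitCom→Band C ($547M), NorthTel→Band E ($664M) — total 852+739+854+547+664 = $3656M.
Row-greedy (each operator in turn takes its best remaining band) gives $3618M, worse by 38.
Next-best assignment: TerraLink→Band B, VistaNet→Band E, AzureWave→Band F, OrbitCom→Band C, NorthTel→Band A = $3618M.
Checked against all permutations: $3656M is optimal.
VistaNet's own top band is Band E ($854M), but forcing VistaNet→Band E and reassigning the rest optimally gives only $3618M — worse by 38.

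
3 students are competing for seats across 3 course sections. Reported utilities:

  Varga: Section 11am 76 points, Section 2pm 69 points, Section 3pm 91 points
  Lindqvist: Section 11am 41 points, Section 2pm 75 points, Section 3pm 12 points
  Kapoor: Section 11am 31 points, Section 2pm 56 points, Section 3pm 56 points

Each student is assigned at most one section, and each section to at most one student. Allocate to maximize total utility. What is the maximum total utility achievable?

Max total: 207 points

Optimal: Varga→Section 11am (76 points), Lindqvist→Section 2pm (75 points), Kapoor→Section 3pm (56 points) — total 76+75+56 = 207 points.
Next-best assignment: Varga→Section 3pm, Lindqvist→Section 2pm, Kapoor→Section 11am = 197 points.
No other one-to-one assignment exceeds 207 points.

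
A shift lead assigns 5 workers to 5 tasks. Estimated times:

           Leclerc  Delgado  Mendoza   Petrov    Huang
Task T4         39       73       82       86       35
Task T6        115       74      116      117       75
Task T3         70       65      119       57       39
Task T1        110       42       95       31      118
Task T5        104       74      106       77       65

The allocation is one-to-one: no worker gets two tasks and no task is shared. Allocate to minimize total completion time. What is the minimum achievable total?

Treat this as an assignment problem: match each worker to one task.
Optimal: Leclerc→Task T4 (39 min), Delgado→Task T6 (74 min), Mendoza→Task T5 (106 min), Petrov→Task T1 (31 min), Huang→Task T3 (39 min) — total 39+74+106+31+39 = 289 min.
Column-greedy (each task in turn goes to its cheapest remaining worker) gives 365 min, worse by 76.
Next-best assignment: Leclerc→Task T4, Delgado→Task T5, Mendoza→Task T6, Petrov→Task T1, Huang→Task T3 = 299 min.
Every other assignment is strictly worse.

Min total: 289 min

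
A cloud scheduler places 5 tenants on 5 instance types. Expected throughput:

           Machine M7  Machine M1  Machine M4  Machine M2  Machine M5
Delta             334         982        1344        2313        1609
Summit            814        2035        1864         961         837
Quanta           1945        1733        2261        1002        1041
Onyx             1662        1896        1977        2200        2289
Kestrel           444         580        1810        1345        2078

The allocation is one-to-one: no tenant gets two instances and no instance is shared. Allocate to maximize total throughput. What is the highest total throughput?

Optimal: Delta→Machine M2 (2313 ops/s), Summit→Machine M1 (2035 ops/s), Quanta→Machine M7 (1945 ops/s), Onyx→Machine M5 (2289 ops/s), Kestrel→Machine M4 (1810 ops/s) — total 2313+2035+1945+2289+1810 = 10392 ops/s.
Row-greedy (each tenant in turn takes its best remaining instance) gives 9342 ops/s, worse by 1050.
Next-best assignment: Delta→Machine M2, Summit→Machine M1, Quanta→Machine M4, Onyx→Machine M7, Kestrel→Machine M5 = 10349 ops/s.
Swapping Kestrel↔Quanta (Kestrel→Machine M7 444 ops/s, Quanta→Machine M4 2261 ops/s) loses 1050.
Every other assignment is strictly worse.

Maximum total: 10392 ops/s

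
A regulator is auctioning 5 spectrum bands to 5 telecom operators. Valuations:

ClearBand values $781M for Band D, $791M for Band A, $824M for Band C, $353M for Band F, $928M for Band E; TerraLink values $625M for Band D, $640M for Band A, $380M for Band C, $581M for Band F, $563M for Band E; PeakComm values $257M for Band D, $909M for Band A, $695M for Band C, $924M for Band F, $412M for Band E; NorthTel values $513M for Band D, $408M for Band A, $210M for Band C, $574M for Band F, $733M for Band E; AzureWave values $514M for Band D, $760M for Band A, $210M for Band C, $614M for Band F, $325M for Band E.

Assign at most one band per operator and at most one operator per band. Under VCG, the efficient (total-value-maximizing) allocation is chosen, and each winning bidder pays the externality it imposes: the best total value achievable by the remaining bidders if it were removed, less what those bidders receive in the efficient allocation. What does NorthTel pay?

NorthTel pays $104M.

Efficient allocation: ClearBand→Band C ($824M), TerraLink→Band D ($625M), PeakComm→Band F ($924M), NorthTel→Band E ($733M), AzureWave→Band A ($760M); total welfare W = $3866M.
NorthTel receives Band E at value $733M, so the others get W − 733 = $3133M.
Without NorthTel: best allocation of the remaining 4 bidders over all 5 bands is ClearBand→Band E ($928M), TerraLink→Band D ($625M), PeakComm→Band F ($924M), AzureWave→Band A ($760M), total $3237M.
VCG payment = (others' best without NorthTel) − (others' welfare with NorthTel) = 3237 − 3133 = $104M.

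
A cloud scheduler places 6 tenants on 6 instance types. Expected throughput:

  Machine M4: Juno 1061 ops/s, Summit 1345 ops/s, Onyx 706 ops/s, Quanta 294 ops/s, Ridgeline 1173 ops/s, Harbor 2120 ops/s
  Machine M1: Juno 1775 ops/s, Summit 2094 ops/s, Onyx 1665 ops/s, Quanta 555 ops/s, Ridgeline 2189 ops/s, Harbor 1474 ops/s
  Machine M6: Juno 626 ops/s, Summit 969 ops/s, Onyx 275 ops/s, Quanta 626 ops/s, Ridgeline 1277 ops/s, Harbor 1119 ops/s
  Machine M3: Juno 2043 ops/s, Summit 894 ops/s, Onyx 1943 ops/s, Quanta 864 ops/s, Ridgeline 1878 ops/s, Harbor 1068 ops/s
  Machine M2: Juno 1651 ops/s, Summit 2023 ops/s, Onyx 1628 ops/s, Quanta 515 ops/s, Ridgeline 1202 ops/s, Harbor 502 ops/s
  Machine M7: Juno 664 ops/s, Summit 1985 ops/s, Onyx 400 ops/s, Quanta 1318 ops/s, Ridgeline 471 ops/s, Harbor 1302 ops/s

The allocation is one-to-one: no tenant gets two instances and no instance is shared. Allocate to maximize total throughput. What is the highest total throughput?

Max total: 10591 ops/s

Optimal: Juno→Machine M3 (2043 ops/s), Summit→Machine M7 (1985 ops/s), Onyx→Machine M2 (1628 ops/s), Quanta→Machine M6 (626 ops/s), Ridgeline→Machine M1 (2189 ops/s), Harbor→Machine M4 (2120 ops/s) — total 2043+1985+1628+626+2189+2120 = 10591 ops/s.
Next-best assignment: Juno→Machine M2, Summit→Machine M7, Onyx→Machine M3, Quanta→Machine M6, Ridgeline→Machine M1, Harbor→Machine M4 = 10514 ops/s.
Every other assignment is strictly worse.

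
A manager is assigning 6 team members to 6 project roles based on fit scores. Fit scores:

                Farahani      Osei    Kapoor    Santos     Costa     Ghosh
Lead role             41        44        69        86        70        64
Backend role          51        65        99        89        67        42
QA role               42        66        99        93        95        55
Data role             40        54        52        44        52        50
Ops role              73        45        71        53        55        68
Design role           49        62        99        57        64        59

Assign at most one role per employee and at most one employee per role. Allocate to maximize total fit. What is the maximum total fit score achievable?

Optimal: Farahani→Ops role (73 pts), Osei→Data role (54 pts), Kapoor→Design role (99 pts), Santos→Backend role (89 pts), Costa→QA role (95 pts), Ghosh→Lead role (64 pts) — total 73+54+99+89+95+64 = 474 pts.
No other one-to-one assignment exceeds 474 pts.

Max total: 474 pts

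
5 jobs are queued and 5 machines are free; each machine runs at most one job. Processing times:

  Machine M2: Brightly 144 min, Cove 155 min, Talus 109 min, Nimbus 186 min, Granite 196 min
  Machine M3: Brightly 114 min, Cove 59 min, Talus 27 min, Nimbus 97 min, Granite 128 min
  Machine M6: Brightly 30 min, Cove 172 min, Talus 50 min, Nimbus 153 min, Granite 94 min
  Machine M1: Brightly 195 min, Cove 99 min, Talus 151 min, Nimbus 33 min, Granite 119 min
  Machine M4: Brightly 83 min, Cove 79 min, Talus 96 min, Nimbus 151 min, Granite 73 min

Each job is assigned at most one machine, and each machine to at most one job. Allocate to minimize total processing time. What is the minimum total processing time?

Min total: 304 min

Optimal: Brightly→Machine M6 (30 min), Cove→Machine M3 (59 min), Talus→Machine M2 (109 min), Nimbus→Machine M1 (33 min), Granite→Machine M4 (73 min) — total 30+59+109+33+73 = 304 min.
Min-entry greedy (repeatedly take the single cheapest remaining cell) gives 318 min, worse by 14.
Checked against all permutations: 304 min is optimal.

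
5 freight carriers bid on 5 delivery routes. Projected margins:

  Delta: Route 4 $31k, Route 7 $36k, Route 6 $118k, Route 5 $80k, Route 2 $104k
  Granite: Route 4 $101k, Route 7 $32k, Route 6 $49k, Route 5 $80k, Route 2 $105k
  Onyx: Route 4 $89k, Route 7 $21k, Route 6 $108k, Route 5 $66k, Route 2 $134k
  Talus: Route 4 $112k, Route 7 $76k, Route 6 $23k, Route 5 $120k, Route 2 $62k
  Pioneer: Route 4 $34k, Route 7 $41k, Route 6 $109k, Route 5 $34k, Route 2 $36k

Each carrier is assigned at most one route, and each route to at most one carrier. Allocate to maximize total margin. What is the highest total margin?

Optimal: Delta→Route 6 ($118k), Granite→Route 4 ($101k), Onyx→Route 2 ($134k), Talus→Route 5 ($120k), Pioneer→Route 7 ($41k) — total 118+101+134+120+41 = $514k.
Row-greedy (each carrier in turn takes its best remaining route) gives $473k, worse by 41.
Next-best assignment: Delta→Route 7, Granite→Route 4, Onyx→Route 2, Talus→Route 5, Pioneer→Route 6 = $500k.
Checked against all permutations: $514k is optimal.

Maximum total: $514k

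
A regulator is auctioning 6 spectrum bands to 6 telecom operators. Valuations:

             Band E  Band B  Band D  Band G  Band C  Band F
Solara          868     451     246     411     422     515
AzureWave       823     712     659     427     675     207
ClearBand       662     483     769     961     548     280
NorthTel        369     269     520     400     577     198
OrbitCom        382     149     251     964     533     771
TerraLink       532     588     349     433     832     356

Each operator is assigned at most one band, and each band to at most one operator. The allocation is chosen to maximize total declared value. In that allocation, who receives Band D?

Optimal: Solara→Band E ($868M), AzureWave→Band B ($712M), ClearBand→Band G ($961M), NorthTel→Band D ($520M), OrbitCom→Band F ($771M), TerraLink→Band C ($832M) — total 868+712+961+520+771+832 = $4664M.
Column-greedy (each band in turn goes to its best remaining operator) gives $4343M, worse by 321.
Next-best assignment: Solara→Band E, AzureWave→Band D, ClearBand→Band G, NorthTel→Band C, OrbitCom→Band F, TerraLink→Band B = $4424M.
NorthTel's own top band is Band C ($577M), but forcing NorthTel→Band C and reassigning the rest optimally gives only $4424M — worse by 240.

NorthTel receives Band D.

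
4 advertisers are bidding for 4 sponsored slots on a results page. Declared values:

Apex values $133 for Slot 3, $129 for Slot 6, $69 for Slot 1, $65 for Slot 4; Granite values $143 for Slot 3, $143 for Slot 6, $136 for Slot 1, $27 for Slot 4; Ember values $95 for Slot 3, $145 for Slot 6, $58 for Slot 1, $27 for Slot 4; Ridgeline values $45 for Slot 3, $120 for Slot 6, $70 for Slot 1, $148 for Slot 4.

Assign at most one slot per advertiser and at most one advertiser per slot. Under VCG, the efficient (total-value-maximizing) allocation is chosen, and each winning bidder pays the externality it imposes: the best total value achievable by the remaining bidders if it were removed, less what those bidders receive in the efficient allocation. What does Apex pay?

Efficient allocation: Apex→Slot 3 ($133), Granite→Slot 1 ($136), Ember→Slot 6 ($145), Ridgeline→Slot 4 ($148); total welfare W = $562.
Apex receives Slot 3 at value $133, so the others get W − 133 = $429.
Without Apex: best allocation of the remaining 3 bidders over all 4 slots is Granite→Slot 3 ($143), Ember→Slot 6 ($145), Ridgeline→Slot 4 ($148), total $436.
VCG payment = (others' best without Apex) − (others' welfare with Apex) = 436 − 429 = $7.

Apex pays $7.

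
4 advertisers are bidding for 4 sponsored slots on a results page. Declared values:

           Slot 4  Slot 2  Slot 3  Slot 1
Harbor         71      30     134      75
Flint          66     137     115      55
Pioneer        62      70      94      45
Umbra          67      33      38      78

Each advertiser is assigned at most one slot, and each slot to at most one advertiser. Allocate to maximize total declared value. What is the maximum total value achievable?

Treat this as an assignment problem: match each advertiser to one slot.
Optimal: Harbor→Slot 3 ($134), Flint→Slot 2 ($137), Pioneer→Slot 4 ($62), Umbra→Slot 1 ($78) — total 134+137+62+78 = $411.
Next-best assignment: Harbor→Slot 3, Flint→Slot 2, Pioneer→Slot 1, Umbra→Slot 4 = $383.

Max total: $411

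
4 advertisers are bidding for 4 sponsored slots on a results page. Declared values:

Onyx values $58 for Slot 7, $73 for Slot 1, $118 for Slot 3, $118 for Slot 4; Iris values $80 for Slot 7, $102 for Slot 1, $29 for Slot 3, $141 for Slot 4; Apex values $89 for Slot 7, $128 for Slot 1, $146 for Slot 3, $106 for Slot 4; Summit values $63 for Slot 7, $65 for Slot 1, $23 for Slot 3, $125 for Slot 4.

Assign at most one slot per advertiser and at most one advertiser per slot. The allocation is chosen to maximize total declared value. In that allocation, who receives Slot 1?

Apex receives Slot 1.

This is a one-to-one assignment (maximum-weight bipartite matching).
Optimal: Onyx→Slot 3 ($118), Iris→Slot 7 ($80), Apex→Slot 1 ($128), Summit→Slot 4 ($125) — total 118+80+128+125 = $451.
Column-greedy (each slot in turn goes to its best remaining advertiser) gives $434, worse by 17.
Every other assignment is strictly worse.
Apex's own top slot is Slot 3 ($146), but forcing Apex→Slot 3 and reassigning the rest optimally gives only $431 — worse by 20.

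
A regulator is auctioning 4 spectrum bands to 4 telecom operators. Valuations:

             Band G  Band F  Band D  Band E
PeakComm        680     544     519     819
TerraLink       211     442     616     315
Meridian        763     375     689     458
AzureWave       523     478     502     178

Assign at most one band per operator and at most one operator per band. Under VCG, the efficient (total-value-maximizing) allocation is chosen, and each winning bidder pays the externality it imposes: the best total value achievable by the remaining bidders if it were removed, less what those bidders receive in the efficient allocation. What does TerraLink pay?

Efficient allocation: PeakComm→Band E ($819M), TerraLink→Band D ($616M), Meridian→Band G ($763M), AzureWave→Band F ($478M); total welfare W = $2676M.
TerraLink receives Band D at value $616M, so the others get W − 616 = $2060M.
Without TerraLink: best allocation of the remaining 3 bidders over all 4 bands is PeakComm→Band E ($819M), Meridian→Band G ($763M), AzureWave→Band D ($502M), total $2084M.
VCG payment = (others' best without TerraLink) − (others' welfare with TerraLink) = 2084 − 2060 = $24M.

TerraLink pays $24M.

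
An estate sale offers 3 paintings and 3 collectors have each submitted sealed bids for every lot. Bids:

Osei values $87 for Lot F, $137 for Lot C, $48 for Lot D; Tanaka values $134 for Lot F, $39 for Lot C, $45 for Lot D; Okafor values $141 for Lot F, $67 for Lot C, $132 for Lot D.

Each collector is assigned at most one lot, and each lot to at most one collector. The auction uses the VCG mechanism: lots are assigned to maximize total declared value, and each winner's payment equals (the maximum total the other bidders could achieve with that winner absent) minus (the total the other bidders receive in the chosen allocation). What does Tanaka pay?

Tanaka pays $9.

Efficient allocation: Osei→Lot C ($137), Tanaka→Lot F ($134), Okafor→Lot D ($132); total welfare W = $403.
Tanaka receives Lot F at value $134, so the others get W − 134 = $269.
Without Tanaka: best allocation of the remaining 2 bidders over all 3 lots is Osei→Lot C ($137), Okafor→Lot F ($141), total $278.
VCG payment = (others' best without Tanaka) − (others' welfare with Tanaka) = 278 − 269 = $9.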